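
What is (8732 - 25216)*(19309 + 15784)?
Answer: -578473012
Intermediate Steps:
(8732 - 25216)*(19309 + 15784) = -16484*35093 = -578473012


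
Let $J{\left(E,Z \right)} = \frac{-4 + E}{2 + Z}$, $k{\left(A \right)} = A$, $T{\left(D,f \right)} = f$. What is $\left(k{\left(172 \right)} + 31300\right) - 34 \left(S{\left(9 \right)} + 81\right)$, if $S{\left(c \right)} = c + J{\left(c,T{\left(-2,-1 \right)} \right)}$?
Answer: $28242$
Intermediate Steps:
$J{\left(E,Z \right)} = \frac{-4 + E}{2 + Z}$
$S{\left(c \right)} = -4 + 2 c$ ($S{\left(c \right)} = c + \frac{-4 + c}{2 - 1} = c + \frac{-4 + c}{1} = c + 1 \left(-4 + c\right) = c + \left(-4 + c\right) = -4 + 2 c$)
$\left(k{\left(172 \right)} + 31300\right) - 34 \left(S{\left(9 \right)} + 81\right) = \left(172 + 31300\right) - 34 \left(\left(-4 + 2 \cdot 9\right) + 81\right) = 31472 - 34 \left(\left(-4 + 18\right) + 81\right) = 31472 - 34 \left(14 + 81\right) = 31472 - 3230 = 28242$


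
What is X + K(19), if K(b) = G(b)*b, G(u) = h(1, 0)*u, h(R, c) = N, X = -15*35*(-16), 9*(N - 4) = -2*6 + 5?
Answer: 86069/9 ≈ 9563.2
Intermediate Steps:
N = 29/9 (N = 4 + (-2*6 + 5)/9 = 4 + (-12 + 5)/9 = 4 + (⅑)*(-7) = 4 - 7/9 = 29/9 ≈ 3.2222)
X = 8400 (X = -525*(-16) = 8400)
h(R, c) = 29/9
G(u) = 29*u/9
K(b) = 29*b²/9 (K(b) = (29*b/9)*b = 29*b²/9)
X + K(19) = 8400 + (29/9)*19² = 8400 + (29/9)*361 = 8400 + 10469/9 = 86069/9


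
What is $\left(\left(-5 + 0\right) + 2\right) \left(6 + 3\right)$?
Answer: $-27$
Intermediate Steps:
$\left(\left(-5 + 0\right) + 2\right) \left(6 + 3\right) = \left(-5 + 2\right) 9 = \left(-3\right) 9 = -27$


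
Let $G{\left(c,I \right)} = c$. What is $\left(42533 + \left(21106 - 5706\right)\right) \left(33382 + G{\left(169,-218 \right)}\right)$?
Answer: $1943710083$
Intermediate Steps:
$\left(42533 + \left(21106 - 5706\right)\right) \left(33382 + G{\left(169,-218 \right)}\right) = \left(42533 + \left(21106 - 5706\right)\right) \left(33382 + 169\right) = \left(42533 + 15400\right) 33551 = 57933 \cdot 33551 = 1943710083$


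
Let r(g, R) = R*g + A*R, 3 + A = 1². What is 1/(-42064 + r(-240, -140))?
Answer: -1/8184 ≈ -0.00012219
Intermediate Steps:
A = -2 (A = -3 + 1² = -3 + 1 = -2)
r(g, R) = -2*R + R*g (r(g, R) = R*g - 2*R = -2*R + R*g)
1/(-42064 + r(-240, -140)) = 1/(-42064 - 140*(-2 - 240)) = 1/(-42064 - 140*(-242)) = 1/(-42064 + 33880) = 1/(-8184) = -1/8184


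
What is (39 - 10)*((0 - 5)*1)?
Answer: -145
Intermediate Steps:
(39 - 10)*((0 - 5)*1) = 29*(-5*1) = 29*(-5) = -145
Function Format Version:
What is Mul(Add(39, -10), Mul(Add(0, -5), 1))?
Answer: -145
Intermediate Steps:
Mul(Add(39, -10), Mul(Add(0, -5), 1)) = Mul(29, Mul(-5, 1)) = Mul(29, -5) = -145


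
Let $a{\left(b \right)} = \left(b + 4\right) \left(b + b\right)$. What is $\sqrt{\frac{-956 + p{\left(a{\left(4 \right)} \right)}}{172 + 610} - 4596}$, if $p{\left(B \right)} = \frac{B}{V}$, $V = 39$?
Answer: $\frac{i \sqrt{1069000860486}}{15249} \approx 67.803 i$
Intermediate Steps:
$a{\left(b \right)} = 2 b \left(4 + b\right)$ ($a{\left(b \right)} = \left(4 + b\right) 2 b = 2 b \left(4 + b\right)$)
$p{\left(B \right)} = \frac{B}{39}$
$\sqrt{\frac{-956 + p{\left(a{\left(4 \right)} \right)}}{172 + 610} - 4596} = \sqrt{\frac{-956 + \frac{2 \cdot 4 \left(4 + 4\right)}{39}}{172 + 610} - 4596} = \sqrt{\frac{-956 + \frac{2 \cdot 4 \cdot 8}{39}}{782} - 4596} = \sqrt{\left(-956 + \frac{1}{39} \cdot 64\right) \frac{1}{782} - 4596} = \sqrt{\left(-956 + \frac{64}{39}\right) \frac{1}{782} - 4596} = \sqrt{\left(- \frac{37220}{39}\right) \frac{1}{782} - 4596} = \sqrt{- \frac{18610}{15249} - 4596} = \sqrt{- \frac{70103014}{15249}} = \frac{i \sqrt{1069000860486}}{15249}$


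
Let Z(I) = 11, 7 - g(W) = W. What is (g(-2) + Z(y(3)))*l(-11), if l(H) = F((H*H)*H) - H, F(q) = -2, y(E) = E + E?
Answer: 180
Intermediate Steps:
y(E) = 2*E
g(W) = 7 - W
l(H) = -2 - H
(g(-2) + Z(y(3)))*l(-11) = ((7 - 1*(-2)) + 11)*(-2 - 1*(-11)) = ((7 + 2) + 11)*(-2 + 11) = (9 + 11)*9 = 20*9 = 180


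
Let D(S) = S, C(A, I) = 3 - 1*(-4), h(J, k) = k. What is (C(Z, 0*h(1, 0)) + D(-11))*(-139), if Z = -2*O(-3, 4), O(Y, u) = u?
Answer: 556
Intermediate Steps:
Z = -8 (Z = -2*4 = -8)
C(A, I) = 7 (C(A, I) = 3 + 4 = 7)
(C(Z, 0*h(1, 0)) + D(-11))*(-139) = (7 - 11)*(-139) = -4*(-139) = 556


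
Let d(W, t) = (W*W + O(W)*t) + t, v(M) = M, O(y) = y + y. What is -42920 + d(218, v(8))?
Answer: 8100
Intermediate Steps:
O(y) = 2*y
d(W, t) = t + W² + 2*W*t (d(W, t) = (W*W + (2*W)*t) + t = (W² + 2*W*t) + t = t + W² + 2*W*t)
-42920 + d(218, v(8)) = -42920 + (8 + 218² + 2*218*8) = -42920 + (8 + 47524 + 3488) = -42920 + 51020 = 8100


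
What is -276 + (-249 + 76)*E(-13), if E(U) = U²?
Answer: -29513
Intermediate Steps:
-276 + (-249 + 76)*E(-13) = -276 + (-249 + 76)*(-13)² = -276 - 173*169 = -276 - 29237 = -29513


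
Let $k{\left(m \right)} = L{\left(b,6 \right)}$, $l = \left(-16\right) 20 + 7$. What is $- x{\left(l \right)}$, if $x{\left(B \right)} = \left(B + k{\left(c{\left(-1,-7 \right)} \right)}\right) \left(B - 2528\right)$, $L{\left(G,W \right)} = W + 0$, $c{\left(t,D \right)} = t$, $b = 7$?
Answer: $-872187$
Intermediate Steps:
$l = -313$ ($l = -320 + 7 = -313$)
$L{\left(G,W \right)} = W$
$k{\left(m \right)} = 6$
$x{\left(B \right)} = \left(-2528 + B\right) \left(6 + B\right)$ ($x{\left(B \right)} = \left(B + 6\right) \left(B - 2528\right) = \left(6 + B\right) \left(-2528 + B\right) = \left(-2528 + B\right) \left(6 + B\right)$)
$- x{\left(l \right)} = - (-15168 + \left(-313\right)^{2} - -789386) = - (-15168 + 97969 + 789386) = \left(-1\right) 872187 = -872187$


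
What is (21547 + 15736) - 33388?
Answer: 3895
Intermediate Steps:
(21547 + 15736) - 33388 = 37283 - 33388 = 3895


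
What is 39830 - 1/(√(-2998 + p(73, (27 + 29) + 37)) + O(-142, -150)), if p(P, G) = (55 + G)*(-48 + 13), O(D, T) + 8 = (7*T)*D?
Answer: 442679235990884/11114216321 + I*√8178/22228432642 ≈ 39830.0 + 4.0683e-9*I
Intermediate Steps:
O(D, T) = -8 + 7*D*T (O(D, T) = -8 + (7*T)*D = -8 + 7*D*T)
p(P, G) = -1925 - 35*G (p(P, G) = (55 + G)*(-35) = -1925 - 35*G)
39830 - 1/(√(-2998 + p(73, (27 + 29) + 37)) + O(-142, -150)) = 39830 - 1/(√(-2998 + (-1925 - 35*((27 + 29) + 37))) + (-8 + 7*(-142)*(-150))) = 39830 - 1/(√(-2998 + (-1925 - 35*(56 + 37))) + (-8 + 149100)) = 39830 - 1/(√(-2998 + (-1925 - 35*93)) + 149092) = 39830 - 1/(√(-2998 + (-1925 - 3255)) + 149092) = 39830 - 1/(√(-2998 - 5180) + 149092) = 39830 - 1/(√(-8178) + 149092) = 39830 - 1/(I*√8178 + 149092) = 39830 - 1/(149092 + I*√8178)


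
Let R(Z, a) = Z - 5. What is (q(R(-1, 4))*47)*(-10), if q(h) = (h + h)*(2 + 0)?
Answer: 11280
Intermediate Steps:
R(Z, a) = -5 + Z
q(h) = 4*h (q(h) = (2*h)*2 = 4*h)
(q(R(-1, 4))*47)*(-10) = ((4*(-5 - 1))*47)*(-10) = ((4*(-6))*47)*(-10) = -24*47*(-10) = -1128*(-10) = 11280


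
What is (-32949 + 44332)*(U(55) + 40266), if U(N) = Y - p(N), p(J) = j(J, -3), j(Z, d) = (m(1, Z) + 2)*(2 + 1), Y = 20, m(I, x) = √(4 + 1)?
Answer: 458507240 - 34149*√5 ≈ 4.5843e+8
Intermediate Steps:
m(I, x) = √5
j(Z, d) = 6 + 3*√5 (j(Z, d) = (√5 + 2)*(2 + 1) = (2 + √5)*3 = 6 + 3*√5)
p(J) = 6 + 3*√5
U(N) = 14 - 3*√5 (U(N) = 20 - (6 + 3*√5) = 20 + (-6 - 3*√5) = 14 - 3*√5)
(-32949 + 44332)*(U(55) + 40266) = (-32949 + 44332)*((14 - 3*√5) + 40266) = 11383*(40280 - 3*√5) = 458507240 - 34149*√5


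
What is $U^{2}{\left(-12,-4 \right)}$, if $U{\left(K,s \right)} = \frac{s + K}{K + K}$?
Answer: $\frac{4}{9} \approx 0.44444$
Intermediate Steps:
$U{\left(K,s \right)} = \frac{K + s}{2 K}$
$U^{2}{\left(-12,-4 \right)} = \left(\frac{-12 - 4}{2 \left(-12\right)}\right)^{2} = \left(\frac{1}{2} \left(- \frac{1}{12}\right) \left(-16\right)\right)^{2} = \left(\frac{2}{3}\right)^{2} = \frac{4}{9}$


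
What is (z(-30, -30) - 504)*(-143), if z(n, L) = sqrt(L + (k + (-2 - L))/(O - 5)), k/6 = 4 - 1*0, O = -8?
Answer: 72072 - 143*I*sqrt(34) ≈ 72072.0 - 833.83*I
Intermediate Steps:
k = 24 (k = 6*(4 - 1*0) = 6*(4 + 0) = 6*4 = 24)
z(n, L) = sqrt(-22/13 + 14*L/13) (z(n, L) = sqrt(L + (24 + (-2 - L))/(-8 - 5)) = sqrt(L + (22 - L)/(-13)) = sqrt(L + (22 - L)*(-1/13)) = sqrt(L + (-22/13 + L/13)) = sqrt(-22/13 + 14*L/13))
(z(-30, -30) - 504)*(-143) = (sqrt(-286 + 182*(-30))/13 - 504)*(-143) = (sqrt(-286 - 5460)/13 - 504)*(-143) = (sqrt(-5746)/13 - 504)*(-143) = ((13*I*sqrt(34))/13 - 504)*(-143) = (I*sqrt(34) - 504)*(-143) = (-504 + I*sqrt(34))*(-143) = 72072 - 143*I*sqrt(34)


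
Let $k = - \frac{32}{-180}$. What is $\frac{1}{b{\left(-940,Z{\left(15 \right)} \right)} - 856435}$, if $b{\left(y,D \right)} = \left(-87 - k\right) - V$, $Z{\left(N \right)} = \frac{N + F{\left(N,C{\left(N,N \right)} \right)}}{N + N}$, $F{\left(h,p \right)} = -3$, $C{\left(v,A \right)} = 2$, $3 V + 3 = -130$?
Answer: $- \frac{45}{38541503} \approx -1.1676 \cdot 10^{-6}$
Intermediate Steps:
$V = - \frac{133}{3}$ ($V = -1 + \frac{1}{3} \left(-130\right) = -1 - \frac{130}{3} = - \frac{133}{3} \approx -44.333$)
$k = \frac{8}{45}$ ($k = \left(-32\right) \left(- \frac{1}{180}\right) = \frac{8}{45} \approx 0.17778$)
$Z{\left(N \right)} = \frac{-3 + N}{2 N}$ ($Z{\left(N \right)} = \frac{N - 3}{N + N} = \frac{-3 + N}{2 N}$)
$b{\left(y,D \right)} = - \frac{1928}{45}$ ($b{\left(y,D \right)} = \left(-87 - \frac{8}{45}\right) - - \frac{133}{3} = \left(-87 - \frac{8}{45}\right) + \frac{133}{3} = - \frac{3923}{45} + \frac{133}{3} = - \frac{1928}{45}$)
$\frac{1}{b{\left(-940,Z{\left(15 \right)} \right)} - 856435} = \frac{1}{- \frac{1928}{45} - 856435} = \frac{1}{- \frac{38541503}{45}} = - \frac{45}{38541503}$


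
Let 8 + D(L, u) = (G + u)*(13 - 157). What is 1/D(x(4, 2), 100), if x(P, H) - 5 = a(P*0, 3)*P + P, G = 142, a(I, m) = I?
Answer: -1/34856 ≈ -2.8689e-5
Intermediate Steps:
x(P, H) = 5 + P (x(P, H) = 5 + ((P*0)*P + P) = 5 + (0*P + P) = 5 + (0 + P) = 5 + P)
D(L, u) = -20456 - 144*u (D(L, u) = -8 + (142 + u)*(13 - 157) = -8 + (142 + u)*(-144) = -8 + (-20448 - 144*u) = -20456 - 144*u)
1/D(x(4, 2), 100) = 1/(-20456 - 144*100) = 1/(-20456 - 14400) = 1/(-34856) = -1/34856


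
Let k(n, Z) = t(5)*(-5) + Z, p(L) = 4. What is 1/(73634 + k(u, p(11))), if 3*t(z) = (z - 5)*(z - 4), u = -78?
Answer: 1/73638 ≈ 1.3580e-5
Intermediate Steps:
t(z) = (-5 + z)*(-4 + z)/3 (t(z) = ((z - 5)*(z - 4))/3 = ((-5 + z)*(-4 + z))/3 = (-5 + z)*(-4 + z)/3)
k(n, Z) = Z (k(n, Z) = (20/3 - 3*5 + (⅓)*5²)*(-5) + Z = (20/3 - 15 + (⅓)*25)*(-5) + Z = (20/3 - 15 + 25/3)*(-5) + Z = 0*(-5) + Z = 0 + Z = Z)
1/(73634 + k(u, p(11))) = 1/(73634 + 4) = 1/73638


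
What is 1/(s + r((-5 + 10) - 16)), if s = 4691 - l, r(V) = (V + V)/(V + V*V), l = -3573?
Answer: 5/41319 ≈ 0.00012101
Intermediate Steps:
r(V) = 2*V/(V + V**2) (r(V) = (2*V)/(V + V**2) = 2*V/(V + V**2))
s = 8264 (s = 4691 - 1*(-3573) = 4691 + 3573 = 8264)
1/(s + r((-5 + 10) - 16)) = 1/(8264 + 2/(1 + ((-5 + 10) - 16))) = 1/(8264 + 2/(1 + (5 - 16))) = 1/(8264 + 2/(1 - 11)) = 1/(8264 + 2/(-10)) = 1/(8264 + 2*(-1/10)) = 1/(8264 - 1/5) = 1/(41319/5) = 5/41319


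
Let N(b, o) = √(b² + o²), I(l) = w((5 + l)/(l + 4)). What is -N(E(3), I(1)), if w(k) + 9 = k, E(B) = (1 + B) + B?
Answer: -√2746/5 ≈ -10.480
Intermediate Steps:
E(B) = 1 + 2*B
w(k) = -9 + k
I(l) = -9 + (5 + l)/(4 + l) (I(l) = -9 + (5 + l)/(l + 4) = -9 + (5 + l)/(4 + l))
-N(E(3), I(1)) = -√((1 + 2*3)² + ((-31 - 8*1)/(4 + 1))²) = -√((1 + 6)² + ((-31 - 8)/5)²) = -√(7² + ((⅕)*(-39))²) = -√(49 + (-39/5)²) = -√(49 + 1521/25) = -√(2746/25) = -√2746/5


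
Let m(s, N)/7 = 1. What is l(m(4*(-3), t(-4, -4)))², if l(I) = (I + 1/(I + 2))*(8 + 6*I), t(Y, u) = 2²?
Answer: 10240000/81 ≈ 1.2642e+5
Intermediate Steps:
t(Y, u) = 4
m(s, N) = 7 (m(s, N) = 7*1 = 7)
l(I) = (8 + 6*I)*(I + 1/(2 + I)) (l(I) = (I + 1/(2 + I))*(8 + 6*I) = (8 + 6*I)*(I + 1/(2 + I)))
l(m(4*(-3), t(-4, -4)))² = (2*(4 + 3*7³ + 10*7² + 11*7)/(2 + 7))² = (2*(4 + 3*343 + 10*49 + 77)/9)² = (2*(⅑)*(4 + 1029 + 490 + 77))² = (2*(⅑)*1600)² = (3200/9)² = 10240000/81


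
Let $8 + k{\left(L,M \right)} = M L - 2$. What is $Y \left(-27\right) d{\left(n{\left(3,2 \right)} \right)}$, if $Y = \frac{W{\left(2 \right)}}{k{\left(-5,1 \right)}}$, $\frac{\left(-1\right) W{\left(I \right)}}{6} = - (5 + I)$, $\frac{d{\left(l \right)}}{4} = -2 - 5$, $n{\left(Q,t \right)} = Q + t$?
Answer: $- \frac{10584}{5} \approx -2116.8$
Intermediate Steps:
$d{\left(l \right)} = -28$ ($d{\left(l \right)} = 4 \left(-2 - 5\right) = 4 \left(-7\right) = -28$)
$W{\left(I \right)} = 30 + 6 I$ ($W{\left(I \right)} = - 6 \left(- (5 + I)\right) = - 6 \left(-5 - I\right) = 30 + 6 I$)
$k{\left(L,M \right)} = -10 + L M$ ($k{\left(L,M \right)} = -8 + \left(M L - 2\right) = -8 + \left(L M - 2\right) = -8 + \left(-2 + L M\right) = -10 + L M$)
$Y = - \frac{14}{5}$ ($Y = \frac{30 + 6 \cdot 2}{-10 - 5} = \frac{30 + 12}{-10 - 5} = \frac{42}{-15} = 42 \left(- \frac{1}{15}\right) = - \frac{14}{5} \approx -2.8$)
$Y \left(-27\right) d{\left(n{\left(3,2 \right)} \right)} = \left(- \frac{14}{5}\right) \left(-27\right) \left(-28\right) = \frac{378}{5} \left(-28\right) = - \frac{10584}{5}$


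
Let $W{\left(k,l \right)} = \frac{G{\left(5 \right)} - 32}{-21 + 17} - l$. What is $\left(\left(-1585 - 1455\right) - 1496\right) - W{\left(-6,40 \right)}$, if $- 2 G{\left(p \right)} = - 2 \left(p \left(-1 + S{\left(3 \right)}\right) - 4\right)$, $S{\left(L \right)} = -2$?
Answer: $- \frac{18035}{4} \approx -4508.8$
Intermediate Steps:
$G{\left(p \right)} = -4 - 3 p$ ($G{\left(p \right)} = - \frac{\left(-2\right) \left(p \left(-1 - 2\right) - 4\right)}{2} = - \frac{\left(-2\right) \left(p \left(-3\right) - 4\right)}{2} = - \frac{\left(-2\right) \left(- 3 p - 4\right)}{2} = - \frac{\left(-2\right) \left(-4 - 3 p\right)}{2} = - \frac{8 + 6 p}{2} = -4 - 3 p$)
$W{\left(k,l \right)} = \frac{51}{4} - l$ ($W{\left(k,l \right)} = \frac{\left(-4 - 15\right) - 32}{-21 + 17} - l = \frac{\left(-4 - 15\right) - 32}{-4} - l = \left(-19 - 32\right) \left(- \frac{1}{4}\right) - l = \left(-51\right) \left(- \frac{1}{4}\right) - l = \frac{51}{4} - l$)
$\left(\left(-1585 - 1455\right) - 1496\right) - W{\left(-6,40 \right)} = \left(\left(-1585 - 1455\right) - 1496\right) - \left(\frac{51}{4} - 40\right) = \left(-3040 - 1496\right) - \left(\frac{51}{4} - 40\right) = -4536 - - \frac{109}{4} = -4536 + \frac{109}{4} = - \frac{18035}{4}$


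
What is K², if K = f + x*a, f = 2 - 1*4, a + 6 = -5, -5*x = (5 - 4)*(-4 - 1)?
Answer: 169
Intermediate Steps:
x = 1 (x = -(5 - 4)*(-4 - 1)/5 = -(-5)/5 = -⅕*(-5) = 1)
a = -11 (a = -6 - 5 = -11)
f = -2 (f = 2 - 4 = -2)
K = -13 (K = -2 + 1*(-11) = -2 - 11 = -13)
K² = (-13)² = 169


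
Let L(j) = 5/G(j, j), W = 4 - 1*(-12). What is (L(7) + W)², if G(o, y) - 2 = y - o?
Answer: 1369/4 ≈ 342.25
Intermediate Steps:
G(o, y) = 2 + y - o (G(o, y) = 2 + (y - o) = 2 + y - o)
W = 16 (W = 4 + 12 = 16)
L(j) = 5/2 (L(j) = 5/(2 + j - j) = 5/2)
(L(7) + W)² = (5/2 + 16)² = (37/2)² = 1369/4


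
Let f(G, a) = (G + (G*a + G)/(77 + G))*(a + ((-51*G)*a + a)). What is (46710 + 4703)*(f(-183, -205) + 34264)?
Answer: 2790862540359571/53 ≈ 5.2658e+13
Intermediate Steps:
f(G, a) = (G + (G + G*a)/(77 + G))*(2*a - 51*G*a) (f(G, a) = (G + (G + G*a)/(77 + G))*(a + (-51*G*a + a)) = (G + (G + G*a)/(77 + G))*(a + (a - 51*G*a)) = (G + (G + G*a)/(77 + G))*(2*a - 51*G*a))
(46710 + 4703)*(f(-183, -205) + 34264) = (46710 + 4703)*(-183*(-205)*(156 - 3976*(-183) - 51*(-183)² + 2*(-205) - 51*(-183)*(-205))/(77 - 183) + 34264) = 51413*(-183*(-205)*(156 + 727608 - 51*33489 - 410 - 1913265)/(-106) + 34264) = 51413*(-183*(-205)*(-1/106)*(156 + 727608 - 1707939 - 410 - 1913265) + 34264) = 51413*(-183*(-205)*(-1/106)*(-2893850) + 34264) = 51413*(54281391375/53 + 34264) = 51413*(54283207367/53) = 2790862540359571/53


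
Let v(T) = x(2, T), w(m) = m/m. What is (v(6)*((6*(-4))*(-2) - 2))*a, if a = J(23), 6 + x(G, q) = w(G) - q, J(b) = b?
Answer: -11638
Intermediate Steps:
w(m) = 1
x(G, q) = -5 - q (x(G, q) = -6 + (1 - q) = -5 - q)
v(T) = -5 - T
a = 23
(v(6)*((6*(-4))*(-2) - 2))*a = ((-5 - 1*6)*((6*(-4))*(-2) - 2))*23 = ((-5 - 6)*(-24*(-2) - 2))*23 = -11*(48 - 2)*23 = -11*46*23 = -506*23 = -11638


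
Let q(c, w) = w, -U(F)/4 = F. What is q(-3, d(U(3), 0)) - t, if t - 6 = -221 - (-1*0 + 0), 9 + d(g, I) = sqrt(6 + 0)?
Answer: 206 + sqrt(6) ≈ 208.45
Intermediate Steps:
U(F) = -4*F
d(g, I) = -9 + sqrt(6) (d(g, I) = -9 + sqrt(6 + 0) = -9 + sqrt(6))
t = -215 (t = 6 + (-221 - (-1*0 + 0)) = 6 + (-221 - (0 + 0)) = 6 + (-221 - 1*0) = 6 + (-221 + 0) = 6 - 221 = -215)
q(-3, d(U(3), 0)) - t = (-9 + sqrt(6)) - 1*(-215) = (-9 + sqrt(6)) + 215 = 206 + sqrt(6)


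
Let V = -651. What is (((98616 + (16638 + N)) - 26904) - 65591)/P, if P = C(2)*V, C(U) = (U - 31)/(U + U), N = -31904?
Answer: -1180/609 ≈ -1.9376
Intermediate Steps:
C(U) = (-31 + U)/(2*U) (C(U) = (-31 + U)/((2*U)) = (-31 + U)*(1/(2*U)) = (-31 + U)/(2*U))
P = 18879/4 (P = ((½)*(-31 + 2)/2)*(-651) = ((½)*(½)*(-29))*(-651) = -29/4*(-651) = 18879/4 ≈ 4719.8)
(((98616 + (16638 + N)) - 26904) - 65591)/P = (((98616 + (16638 - 31904)) - 26904) - 65591)/(18879/4) = (((98616 - 15266) - 26904) - 65591)*(4/18879) = ((83350 - 26904) - 65591)*(4/18879) = (56446 - 65591)*(4/18879) = -9145*4/18879 = -1180/609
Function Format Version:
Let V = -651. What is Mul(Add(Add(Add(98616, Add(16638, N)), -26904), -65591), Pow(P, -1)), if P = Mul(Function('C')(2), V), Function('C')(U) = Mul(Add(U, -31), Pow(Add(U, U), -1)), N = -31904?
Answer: Rational(-1180, 609) ≈ -1.9376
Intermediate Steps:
Function('C')(U) = Mul(Rational(1, 2), Pow(U, -1), Add(-31, U)) (Function('C')(U) = Mul(Add(-31, U), Pow(Mul(2, U), -1)) = Mul(Add(-31, U), Mul(Rational(1, 2), Pow(U, -1))) = Mul(Rational(1, 2), Pow(U, -1), Add(-31, U)))
P = Rational(18879, 4) (P = Mul(Mul(Rational(1, 2), Pow(2, -1), Add(-31, 2)), -651) = Mul(Mul(Rational(1, 2), Rational(1, 2), -29), -651) = Mul(Rational(-29, 4), -651) = Rational(18879, 4) ≈ 4719.8)
Mul(Add(Add(Add(98616, Add(16638, N)), -26904), -65591), Pow(P, -1)) = Mul(Add(Add(Add(98616, Add(16638, -31904)), -26904), -65591), Pow(Rational(18879, 4), -1)) = Mul(Add(Add(Add(98616, -15266), -26904), -65591), Rational(4, 18879)) = Mul(Add(Add(83350, -26904), -65591), Rational(4, 18879)) = Mul(Add(56446, -65591), Rational(4, 18879)) = Mul(-9145, Rational(4, 18879)) = Rational(-1180, 609)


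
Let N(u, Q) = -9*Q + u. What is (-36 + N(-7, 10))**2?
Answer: 17689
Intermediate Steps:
N(u, Q) = u - 9*Q
(-36 + N(-7, 10))**2 = (-36 + (-7 - 9*10))**2 = (-36 + (-7 - 90))**2 = (-36 - 97)**2 = (-133)**2 = 17689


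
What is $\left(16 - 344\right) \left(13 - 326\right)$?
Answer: $102664$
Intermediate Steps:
$\left(16 - 344\right) \left(13 - 326\right) = - 328 \left(13 - 326\right) = \left(-328\right) \left(-313\right) = 102664$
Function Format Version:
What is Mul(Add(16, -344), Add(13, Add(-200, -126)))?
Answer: 102664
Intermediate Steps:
Mul(Add(16, -344), Add(13, Add(-200, -126))) = Mul(-328, Add(13, -326)) = Mul(-328, -313) = 102664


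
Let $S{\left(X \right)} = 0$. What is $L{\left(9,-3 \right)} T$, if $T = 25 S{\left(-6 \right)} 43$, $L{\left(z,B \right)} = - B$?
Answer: $0$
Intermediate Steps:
$T = 0$ ($T = 25 \cdot 0 \cdot 43 = 0 \cdot 43 = 0$)
$L{\left(9,-3 \right)} T = \left(-1\right) \left(-3\right) 0 = 3 \cdot 0 = 0$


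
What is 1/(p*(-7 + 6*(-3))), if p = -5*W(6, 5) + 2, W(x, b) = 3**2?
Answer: 1/1075 ≈ 0.00093023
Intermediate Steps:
W(x, b) = 9
p = -43 (p = -5*9 + 2 = -45 + 2 = -43)
1/(p*(-7 + 6*(-3))) = 1/(-43*(-7 + 6*(-3))) = 1/(-43*(-7 - 18)) = 1/(-43*(-25)) = 1/1075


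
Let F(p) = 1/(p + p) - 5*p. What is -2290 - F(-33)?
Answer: -162029/66 ≈ -2455.0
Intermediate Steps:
F(p) = 1/(2*p) - 5*p
-2290 - F(-33) = -2290 - ((1/2)/(-33) - 5*(-33)) = -2290 - ((1/2)*(-1/33) + 165) = -2290 - (-1/66 + 165) = -2290 - 1*10889/66 = -2290 - 10889/66 = -162029/66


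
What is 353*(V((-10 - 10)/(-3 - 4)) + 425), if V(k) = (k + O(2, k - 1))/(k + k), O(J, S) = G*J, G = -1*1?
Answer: 3001559/20 ≈ 1.5008e+5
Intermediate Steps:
G = -1
O(J, S) = -J
V(k) = (-2 + k)/(2*k) (V(k) = (k - 1*2)/(k + k) = (k - 2)/((2*k)) = (-2 + k)*(1/(2*k)) = (-2 + k)/(2*k))
353*(V((-10 - 10)/(-3 - 4)) + 425) = 353*((-2 + (-10 - 10)/(-3 - 4))/(2*(((-10 - 10)/(-3 - 4)))) + 425) = 353*((-2 - 20/(-7))/(2*((-20/(-7)))) + 425) = 353*((-2 - 20*(-1/7))/(2*((-20*(-1/7)))) + 425) = 353*((-2 + 20/7)/(2*(20/7)) + 425) = 353*((1/2)*(7/20)*(6/7) + 425) = 353*(3/20 + 425) = 353*(8503/20) = 3001559/20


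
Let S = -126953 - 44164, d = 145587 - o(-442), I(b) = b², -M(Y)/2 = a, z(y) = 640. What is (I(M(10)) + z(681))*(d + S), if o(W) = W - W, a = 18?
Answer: -49426080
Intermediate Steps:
o(W) = 0
M(Y) = -36 (M(Y) = -2*18 = -36)
d = 145587 (d = 145587 - 1*0 = 145587 + 0 = 145587)
S = -171117
(I(M(10)) + z(681))*(d + S) = ((-36)² + 640)*(145587 - 171117) = (1296 + 640)*(-25530) = 1936*(-25530) = -49426080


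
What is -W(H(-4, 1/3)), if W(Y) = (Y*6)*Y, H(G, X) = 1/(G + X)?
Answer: -54/121 ≈ -0.44628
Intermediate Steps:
W(Y) = 6*Y² (W(Y) = (6*Y)*Y = 6*Y²)
-W(H(-4, 1/3)) = -6*(1/(-4 + 1/3))² = -6*(1/(-4 + ⅓))² = -6*(1/(-11/3))² = -6*(-3/11)² = -6*9/121 = -1*54/121 = -54/121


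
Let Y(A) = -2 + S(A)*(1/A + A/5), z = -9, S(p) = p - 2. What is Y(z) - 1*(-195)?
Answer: 9631/45 ≈ 214.02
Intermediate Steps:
S(p) = -2 + p
Y(A) = -2 + (-2 + A)*(1/A + A/5)
Y(z) - 1*(-195) = (-2 - 9 + (⅕)*(-9)*(-10 - 9*(-2 - 9)))/(-9) - 1*(-195) = -(-2 - 9 + (⅕)*(-9)*(-10 - 9*(-11)))/9 + 195 = -(-2 - 9 + (⅕)*(-9)*(-10 + 99))/9 + 195 = -(-2 - 9 + (⅕)*(-9)*89)/9 + 195 = -(-2 - 9 - 801/5)/9 + 195 = -⅑*(-856/5) + 195 = 856/45 + 195 = 9631/45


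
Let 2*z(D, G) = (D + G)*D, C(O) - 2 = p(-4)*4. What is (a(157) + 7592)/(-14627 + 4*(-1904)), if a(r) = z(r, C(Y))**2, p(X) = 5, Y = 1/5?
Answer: -789808977/88972 ≈ -8877.0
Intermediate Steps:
Y = 1/5 ≈ 0.20000
C(O) = 22 (C(O) = 2 + 5*4 = 2 + 20 = 22)
z(D, G) = D*(D + G)/2 (z(D, G) = ((D + G)*D)/2 = (D*(D + G))/2 = D*(D + G)/2)
a(r) = r**2*(22 + r)**2/4 (a(r) = (r*(r + 22)/2)**2 = (r*(22 + r)/2)**2 = r**2*(22 + r)**2/4)
(a(157) + 7592)/(-14627 + 4*(-1904)) = ((1/4)*157**2*(22 + 157)**2 + 7592)/(-14627 + 4*(-1904)) = ((1/4)*24649*179**2 + 7592)/(-14627 - 7616) = ((1/4)*24649*32041 + 7592)/(-22243) = (789778609/4 + 7592)*(-1/22243) = (789808977/4)*(-1/22243) = -789808977/88972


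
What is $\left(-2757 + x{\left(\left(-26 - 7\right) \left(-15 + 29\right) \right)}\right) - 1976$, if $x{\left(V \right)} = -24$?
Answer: $-4757$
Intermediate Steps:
$\left(-2757 + x{\left(\left(-26 - 7\right) \left(-15 + 29\right) \right)}\right) - 1976 = \left(-2757 - 24\right) - 1976 = -2781 - 1976 = -4757$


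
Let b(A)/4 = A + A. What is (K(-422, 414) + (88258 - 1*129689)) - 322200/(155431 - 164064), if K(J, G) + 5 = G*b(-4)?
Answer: -471764772/8633 ≈ -54647.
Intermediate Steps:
b(A) = 8*A (b(A) = 4*(A + A) = 4*(2*A) = 8*A)
K(J, G) = -5 - 32*G (K(J, G) = -5 + G*(8*(-4)) = -5 + G*(-32) = -5 - 32*G)
(K(-422, 414) + (88258 - 1*129689)) - 322200/(155431 - 164064) = ((-5 - 32*414) + (88258 - 1*129689)) - 322200/(155431 - 164064) = ((-5 - 13248) + (88258 - 129689)) - 322200/(-8633) = (-13253 - 41431) - 322200*(-1/8633) = -54684 + 322200/8633 = -471764772/8633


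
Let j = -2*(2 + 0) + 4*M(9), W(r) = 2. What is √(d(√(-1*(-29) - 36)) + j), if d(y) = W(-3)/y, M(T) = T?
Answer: √(1568 - 14*I*√7)/7 ≈ 5.6572 - 0.066811*I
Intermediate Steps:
d(y) = 2/y
j = 32 (j = -2*(2 + 0) + 4*9 = -2*2 + 36 = -4 + 36 = 32)
√(d(√(-1*(-29) - 36)) + j) = √(2/(√(-1*(-29) - 36)) + 32) = √(2/(√(29 - 36)) + 32) = √(2/(√(-7)) + 32) = √(2/((I*√7)) + 32) = √(2*(-I*√7/7) + 32) = √(-2*I*√7/7 + 32) = √(32 - 2*I*√7/7)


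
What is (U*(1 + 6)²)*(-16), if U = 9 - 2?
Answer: -5488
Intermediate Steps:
U = 7
(U*(1 + 6)²)*(-16) = (7*(1 + 6)²)*(-16) = (7*7²)*(-16) = (7*49)*(-16) = 343*(-16) = -5488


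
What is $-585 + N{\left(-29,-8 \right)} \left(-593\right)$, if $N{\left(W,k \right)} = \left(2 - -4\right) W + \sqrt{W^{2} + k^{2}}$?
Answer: $102597 - 593 \sqrt{905} \approx 84758.0$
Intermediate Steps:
$N{\left(W,k \right)} = \sqrt{W^{2} + k^{2}} + 6 W$ ($N{\left(W,k \right)} = \left(2 + 4\right) W + \sqrt{W^{2} + k^{2}} = 6 W + \sqrt{W^{2} + k^{2}} = \sqrt{W^{2} + k^{2}} + 6 W$)
$-585 + N{\left(-29,-8 \right)} \left(-593\right) = -585 + \left(\sqrt{\left(-29\right)^{2} + \left(-8\right)^{2}} + 6 \left(-29\right)\right) \left(-593\right) = -585 + \left(\sqrt{841 + 64} - 174\right) \left(-593\right) = -585 + \left(\sqrt{905} - 174\right) \left(-593\right) = -585 + \left(-174 + \sqrt{905}\right) \left(-593\right) = -585 + \left(103182 - 593 \sqrt{905}\right) = 102597 - 593 \sqrt{905}$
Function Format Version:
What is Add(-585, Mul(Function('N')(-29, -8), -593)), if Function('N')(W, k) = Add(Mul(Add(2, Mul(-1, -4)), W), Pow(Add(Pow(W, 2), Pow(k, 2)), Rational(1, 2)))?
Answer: Add(102597, Mul(-593, Pow(905, Rational(1, 2)))) ≈ 84758.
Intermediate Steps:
Function('N')(W, k) = Add(Pow(Add(Pow(W, 2), Pow(k, 2)), Rational(1, 2)), Mul(6, W)) (Function('N')(W, k) = Add(Mul(Add(2, 4), W), Pow(Add(Pow(W, 2), Pow(k, 2)), Rational(1, 2))) = Add(Mul(6, W), Pow(Add(Pow(W, 2), Pow(k, 2)), Rational(1, 2))) = Add(Pow(Add(Pow(W, 2), Pow(k, 2)), Rational(1, 2)), Mul(6, W)))
Add(-585, Mul(Function('N')(-29, -8), -593)) = Add(-585, Mul(Add(Pow(Add(Pow(-29, 2), Pow(-8, 2)), Rational(1, 2)), Mul(6, -29)), -593)) = Add(-585, Mul(Add(Pow(Add(841, 64), Rational(1, 2)), -174), -593)) = Add(-585, Mul(Add(Pow(905, Rational(1, 2)), -174), -593)) = Add(-585, Mul(Add(-174, Pow(905, Rational(1, 2))), -593)) = Add(-585, Add(103182, Mul(-593, Pow(905, Rational(1, 2))))) = Add(102597, Mul(-593, Pow(905, Rational(1, 2))))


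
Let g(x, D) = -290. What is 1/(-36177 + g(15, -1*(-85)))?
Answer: -1/36467 ≈ -2.7422e-5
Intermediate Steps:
1/(-36177 + g(15, -1*(-85))) = 1/(-36177 - 290) = 1/(-36467) = -1/36467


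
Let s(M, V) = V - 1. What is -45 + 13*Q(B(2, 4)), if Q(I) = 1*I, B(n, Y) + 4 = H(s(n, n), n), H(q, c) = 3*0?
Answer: -97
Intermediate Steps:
s(M, V) = -1 + V
H(q, c) = 0
B(n, Y) = -4 (B(n, Y) = -4 + 0 = -4)
Q(I) = I
-45 + 13*Q(B(2, 4)) = -45 + 13*(-4) = -45 - 52 = -97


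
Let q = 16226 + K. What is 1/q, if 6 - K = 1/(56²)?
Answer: 3136/50903551 ≈ 6.1607e-5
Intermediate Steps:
K = 18815/3136 (K = 6 - 1/(56²) = 6 - 1/3136 = 18815/3136 ≈ 5.9997)
q = 50903551/3136 (q = 16226 + 18815/3136 = 50903551/3136 ≈ 16232.)
1/q = 1/(50903551/3136) = 3136/50903551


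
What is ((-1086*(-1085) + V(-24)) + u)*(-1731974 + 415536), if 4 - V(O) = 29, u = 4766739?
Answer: -7826255504512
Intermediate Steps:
V(O) = -25 (V(O) = 4 - 1*29 = 4 - 29 = -25)
((-1086*(-1085) + V(-24)) + u)*(-1731974 + 415536) = ((-1086*(-1085) - 25) + 4766739)*(-1731974 + 415536) = ((1178310 - 25) + 4766739)*(-1316438) = (1178285 + 4766739)*(-1316438) = 5945024*(-1316438) = -7826255504512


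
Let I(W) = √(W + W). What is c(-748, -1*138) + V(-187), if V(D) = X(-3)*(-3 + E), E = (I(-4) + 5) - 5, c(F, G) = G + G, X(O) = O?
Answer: -267 - 6*I*√2 ≈ -267.0 - 8.4853*I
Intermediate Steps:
I(W) = √2*√W (I(W) = √(2*W) = √2*√W)
c(F, G) = 2*G
E = 2*I*√2 (E = (√2*√(-4) + 5) - 5 = (√2*(2*I) + 5) - 5 = (2*I*√2 + 5) - 5 = (5 + 2*I*√2) - 5 = 2*I*√2 ≈ 2.8284*I)
V(D) = 9 - 6*I*√2 (V(D) = -3*(-3 + 2*I*√2) = 9 - 6*I*√2)
c(-748, -1*138) + V(-187) = 2*(-1*138) + (9 - 6*I*√2) = 2*(-138) + (9 - 6*I*√2) = -276 + (9 - 6*I*√2) = -267 - 6*I*√2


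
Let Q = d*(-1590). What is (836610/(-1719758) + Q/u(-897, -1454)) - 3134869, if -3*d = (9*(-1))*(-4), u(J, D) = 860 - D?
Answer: -3118810760857832/994880003 ≈ -3.1349e+6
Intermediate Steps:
d = -12 (d = -9*(-1)*(-4)/3 = -(-3)*(-4) = -⅓*36 = -12)
Q = 19080 (Q = -12*(-1590) = 19080)
(836610/(-1719758) + Q/u(-897, -1454)) - 3134869 = (836610/(-1719758) + 19080/(860 - 1*(-1454))) - 3134869 = (836610*(-1/1719758) + 19080/(860 + 1454)) - 3134869 = (-418305/859879 + 19080/2314) - 3134869 = (-418305/859879 + 19080*(1/2314)) - 3134869 = (-418305/859879 + 9540/1157) - 3134869 = 7719266775/994880003 - 3134869 = -3118810760857832/994880003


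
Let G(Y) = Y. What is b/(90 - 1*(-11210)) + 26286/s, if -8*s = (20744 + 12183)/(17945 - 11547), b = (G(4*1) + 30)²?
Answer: -3800809396897/93018775 ≈ -40861.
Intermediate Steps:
b = 1156 (b = (4*1 + 30)² = (4 + 30)² = 34² = 1156)
s = -32927/51184 (s = -(20744 + 12183)/(8*(17945 - 11547)) = -32927/(8*6398) = -⅛*32927/6398 = -32927/51184 ≈ -0.64331)
b/(90 - 1*(-11210)) + 26286/s = 1156/(90 - 1*(-11210)) + 26286/(-32927/51184) = 1156/(90 + 11210) + 26286*(-51184/32927) = 1156/11300 - 1345422624/32927 = 1156*(1/11300) - 1345422624/32927 = 289/2825 - 1345422624/32927 = -3800809396897/93018775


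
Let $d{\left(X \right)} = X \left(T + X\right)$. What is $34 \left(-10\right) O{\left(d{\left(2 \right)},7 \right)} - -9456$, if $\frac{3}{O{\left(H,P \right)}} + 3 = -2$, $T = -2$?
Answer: $9660$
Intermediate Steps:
$d{\left(X \right)} = X \left(-2 + X\right)$
$O{\left(H,P \right)} = - \frac{3}{5}$ ($O{\left(H,P \right)} = \frac{3}{-3 - 2} = \frac{3}{-5} = 3 \left(- \frac{1}{5}\right) = - \frac{3}{5}$)
$34 \left(-10\right) O{\left(d{\left(2 \right)},7 \right)} - -9456 = 34 \left(-10\right) \left(- \frac{3}{5}\right) - -9456 = \left(-340\right) \left(- \frac{3}{5}\right) + 9456 = 204 + 9456 = 9660$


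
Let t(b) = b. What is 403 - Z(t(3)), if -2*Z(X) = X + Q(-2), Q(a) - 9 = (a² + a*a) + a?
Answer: 412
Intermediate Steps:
Q(a) = 9 + a + 2*a² (Q(a) = 9 + ((a² + a*a) + a) = 9 + ((a² + a²) + a) = 9 + (2*a² + a) = 9 + (a + 2*a²) = 9 + a + 2*a²)
Z(X) = -15/2 - X/2 (Z(X) = -(X + (9 - 2 + 2*(-2)²))/2 = -(X + (9 - 2 + 2*4))/2 = -(X + (9 - 2 + 8))/2 = -(X + 15)/2 = -(15 + X)/2 = -15/2 - X/2)
403 - Z(t(3)) = 403 - (-15/2 - ½*3) = 403 - (-15/2 - 3/2) = 403 - 1*(-9) = 403 + 9 = 412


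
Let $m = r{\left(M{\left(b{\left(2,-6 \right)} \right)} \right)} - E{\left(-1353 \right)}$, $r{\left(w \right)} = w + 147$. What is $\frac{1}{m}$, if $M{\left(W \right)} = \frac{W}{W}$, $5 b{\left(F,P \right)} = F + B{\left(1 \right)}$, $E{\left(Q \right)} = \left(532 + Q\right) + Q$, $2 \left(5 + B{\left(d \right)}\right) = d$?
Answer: $\frac{1}{2322} \approx 0.00043066$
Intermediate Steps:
$B{\left(d \right)} = -5 + \frac{d}{2}$
$E{\left(Q \right)} = 532 + 2 Q$
$b{\left(F,P \right)} = - \frac{9}{10} + \frac{F}{5}$ ($b{\left(F,P \right)} = \frac{F + \left(-5 + \frac{1}{2} \cdot 1\right)}{5} = \frac{F + \left(-5 + \frac{1}{2}\right)}{5} = \frac{F - \frac{9}{2}}{5} = \frac{- \frac{9}{2} + F}{5} = - \frac{9}{10} + \frac{F}{5}$)
$M{\left(W \right)} = 1$
$r{\left(w \right)} = 147 + w$
$m = 2322$ ($m = \left(147 + 1\right) - \left(532 + 2 \left(-1353\right)\right) = 148 - \left(532 - 2706\right) = 148 - -2174 = 148 + 2174 = 2322$)
$\frac{1}{m} = \frac{1}{2322}$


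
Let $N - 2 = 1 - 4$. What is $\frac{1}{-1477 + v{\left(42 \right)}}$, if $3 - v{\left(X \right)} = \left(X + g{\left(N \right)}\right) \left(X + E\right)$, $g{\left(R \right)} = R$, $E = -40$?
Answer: $- \frac{1}{1556} \approx -0.00064267$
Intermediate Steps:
$N = -1$ ($N = 2 + \left(1 - 4\right) = 2 - 3 = -1$)
$v{\left(X \right)} = 3 - \left(-1 + X\right) \left(-40 + X\right)$ ($v{\left(X \right)} = 3 - \left(X - 1\right) \left(X - 40\right) = 3 - \left(-1 + X\right) \left(-40 + X\right)$)
$\frac{1}{-1477 + v{\left(42 \right)}} = \frac{1}{-1477 - 79} = \frac{1}{-1556} = - \frac{1}{1556}$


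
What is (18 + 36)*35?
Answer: 1890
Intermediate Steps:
(18 + 36)*35 = 54*35 = 1890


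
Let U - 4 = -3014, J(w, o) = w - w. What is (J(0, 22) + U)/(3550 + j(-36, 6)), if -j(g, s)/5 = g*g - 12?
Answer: 43/41 ≈ 1.0488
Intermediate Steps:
J(w, o) = 0
U = -3010 (U = 4 - 3014 = -3010)
j(g, s) = 60 - 5*g**2 (j(g, s) = -5*(g*g - 12) = -5*(g**2 - 12) = -5*(-12 + g**2) = 60 - 5*g**2)
(J(0, 22) + U)/(3550 + j(-36, 6)) = (0 - 3010)/(3550 + (60 - 5*(-36)**2)) = -3010/(3550 + (60 - 5*1296)) = -3010/(3550 + (60 - 6480)) = -3010/(3550 - 6420) = -3010/(-2870) = -3010*(-1/2870) = 43/41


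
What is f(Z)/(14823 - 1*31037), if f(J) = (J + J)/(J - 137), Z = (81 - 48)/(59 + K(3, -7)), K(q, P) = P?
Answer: 3/5226067 ≈ 5.7405e-7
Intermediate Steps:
Z = 33/52 (Z = (81 - 48)/(59 - 7) = 33/52 ≈ 0.63461)
f(J) = 2*J/(-137 + J) (f(J) = (2*J)/(-137 + J) = 2*J/(-137 + J))
f(Z)/(14823 - 1*31037) = (2*(33/52)/(-137 + 33/52))/(14823 - 1*31037) = (2*(33/52)/(-7091/52))/(14823 - 31037) = (2*(33/52)*(-52/7091))/(-16214) = -66/7091*(-1/16214) = 3/5226067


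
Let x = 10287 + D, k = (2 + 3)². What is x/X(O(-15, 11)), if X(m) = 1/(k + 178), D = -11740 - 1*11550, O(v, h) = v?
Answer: -2639609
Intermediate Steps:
k = 25 (k = 5² = 25)
D = -23290 (D = -11740 - 11550 = -23290)
X(m) = 1/203 (X(m) = 1/(25 + 178) = 1/203)
x = -13003 (x = 10287 - 23290 = -13003)
x/X(O(-15, 11)) = -13003/1/203 = -13003*203 = -2639609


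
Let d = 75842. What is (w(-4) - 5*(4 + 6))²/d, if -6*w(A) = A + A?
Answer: 10658/341289 ≈ 0.031229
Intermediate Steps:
w(A) = -A/3 (w(A) = -(A + A)/6 = -A/3)
(w(-4) - 5*(4 + 6))²/d = (-⅓*(-4) - 5*(4 + 6))²/75842 = (4/3 - 5*10)²*(1/75842) = (4/3 - 50)²*(1/75842) = (-146/3)²*(1/75842) = (21316/9)*(1/75842) = 10658/341289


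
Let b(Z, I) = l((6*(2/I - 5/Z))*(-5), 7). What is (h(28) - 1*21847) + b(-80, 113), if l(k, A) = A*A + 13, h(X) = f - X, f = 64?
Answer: -21749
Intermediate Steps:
h(X) = 64 - X
l(k, A) = 13 + A² (l(k, A) = A² + 13 = 13 + A²)
b(Z, I) = 62 (b(Z, I) = 13 + 7² = 13 + 49 = 62)
(h(28) - 1*21847) + b(-80, 113) = ((64 - 1*28) - 1*21847) + 62 = ((64 - 28) - 21847) + 62 = (36 - 21847) + 62 = -21811 + 62 = -21749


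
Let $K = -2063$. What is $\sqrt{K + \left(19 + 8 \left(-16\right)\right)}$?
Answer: $2 i \sqrt{543} \approx 46.605 i$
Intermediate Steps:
$\sqrt{K + \left(19 + 8 \left(-16\right)\right)} = \sqrt{-2063 + \left(19 + 8 \left(-16\right)\right)} = \sqrt{-2063 + \left(19 - 128\right)} = \sqrt{-2063 - 109} = \sqrt{-2172} = 2 i \sqrt{543}$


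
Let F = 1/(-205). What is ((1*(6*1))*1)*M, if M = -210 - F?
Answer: -258294/205 ≈ -1260.0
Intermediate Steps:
F = -1/205 ≈ -0.0048781
M = -43049/205 (M = -210 - 1*(-1/205) = -210 + 1/205 = -43049/205 ≈ -210.00)
((1*(6*1))*1)*M = ((1*(6*1))*1)*(-43049/205) = ((1*6)*1)*(-43049/205) = (6*1)*(-43049/205) = 6*(-43049/205) = -258294/205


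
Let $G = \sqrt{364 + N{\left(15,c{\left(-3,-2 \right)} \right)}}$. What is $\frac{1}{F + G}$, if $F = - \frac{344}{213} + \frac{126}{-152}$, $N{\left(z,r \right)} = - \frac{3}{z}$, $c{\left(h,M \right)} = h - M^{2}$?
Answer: $\frac{3202229220}{468845239891} + \frac{262051344 \sqrt{9095}}{468845239891} \approx 0.060134$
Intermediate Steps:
$F = - \frac{39563}{16188}$ ($F = \left(-344\right) \frac{1}{213} + 126 \left(- \frac{1}{152}\right) = - \frac{344}{213} - \frac{63}{76} = - \frac{39563}{16188} \approx -2.444$)
$G = \frac{\sqrt{9095}}{5}$ ($G = \sqrt{364 - \frac{3}{15}} = \sqrt{364 - \frac{1}{5}} = \sqrt{\frac{1819}{5}} = \frac{\sqrt{9095}}{5} \approx 19.074$)
$\frac{1}{F + G} = \frac{1}{- \frac{39563}{16188} + \frac{\sqrt{9095}}{5}}$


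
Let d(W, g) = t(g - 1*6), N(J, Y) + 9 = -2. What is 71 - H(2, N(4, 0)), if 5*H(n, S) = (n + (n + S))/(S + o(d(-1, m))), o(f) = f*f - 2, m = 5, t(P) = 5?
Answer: 4267/60 ≈ 71.117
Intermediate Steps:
N(J, Y) = -11 (N(J, Y) = -9 - 2 = -11)
d(W, g) = 5
o(f) = -2 + f² (o(f) = f² - 2 = -2 + f²)
H(n, S) = (S + 2*n)/(5*(23 + S)) (H(n, S) = ((n + (n + S))/(S + (-2 + 5²)))/5 = ((n + (S + n))/(S + (-2 + 25)))/5 = ((S + 2*n)/(S + 23))/5 = ((S + 2*n)/(23 + S))/5 = (S + 2*n)/(5*(23 + S)))
71 - H(2, N(4, 0)) = 71 - (-11 + 2*2)/(5*(23 - 11)) = 71 - (-11 + 4)/(5*12) = 71 - (-7)/(5*12) = 71 - 1*(-7/60) = 71 + 7/60 = 4267/60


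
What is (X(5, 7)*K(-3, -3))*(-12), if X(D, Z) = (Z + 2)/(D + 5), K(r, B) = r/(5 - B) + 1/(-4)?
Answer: 27/4 ≈ 6.7500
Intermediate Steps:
K(r, B) = -¼ + r/(5 - B) (K(r, B) = r/(5 - B) + 1*(-¼) = r/(5 - B) - ¼ = -¼ + r/(5 - B))
X(D, Z) = (2 + Z)/(5 + D)
(X(5, 7)*K(-3, -3))*(-12) = (((2 + 7)/(5 + 5))*((5 - 1*(-3) - 4*(-3))/(4*(-5 - 3))))*(-12) = ((9/10)*((¼)*(5 + 3 + 12)/(-8)))*(-12) = (((⅒)*9)*((¼)*(-⅛)*20))*(-12) = ((9/10)*(-5/8))*(-12) = -9/16*(-12) = 27/4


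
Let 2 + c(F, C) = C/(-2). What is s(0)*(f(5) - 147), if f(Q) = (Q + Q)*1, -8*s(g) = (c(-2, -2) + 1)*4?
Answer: 0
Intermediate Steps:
c(F, C) = -2 - C/2 (c(F, C) = -2 + C/(-2) = -2 + C*(-1/2) = -2 - C/2)
s(g) = 0 (s(g) = -((-2 - 1/2*(-2)) + 1)*4/8 = -((-2 + 1) + 1)*4/8 = -(-1 + 1)*4/8 = -0*4 = -1/8*0 = 0)
f(Q) = 2*Q (f(Q) = (2*Q)*1 = 2*Q)
s(0)*(f(5) - 147) = 0*(2*5 - 147) = 0*(10 - 147) = 0*(-137) = 0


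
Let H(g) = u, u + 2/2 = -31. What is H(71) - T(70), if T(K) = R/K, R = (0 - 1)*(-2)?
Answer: -1121/35 ≈ -32.029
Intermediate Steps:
u = -32 (u = -1 - 31 = -32)
H(g) = -32
R = 2 (R = -1*(-2) = 2)
T(K) = 2/K
H(71) - T(70) = -32 - 2/70 = -32 - 1*1/35 = -32 - 1/35 = -1121/35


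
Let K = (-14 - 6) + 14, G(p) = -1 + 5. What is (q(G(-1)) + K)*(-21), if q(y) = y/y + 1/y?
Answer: 399/4 ≈ 99.750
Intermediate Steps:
G(p) = 4
q(y) = 1 + 1/y
K = -6 (K = -20 + 14 = -6)
(q(G(-1)) + K)*(-21) = ((1 + 4)/4 - 6)*(-21) = ((¼)*5 - 6)*(-21) = (5/4 - 6)*(-21) = -19/4*(-21) = 399/4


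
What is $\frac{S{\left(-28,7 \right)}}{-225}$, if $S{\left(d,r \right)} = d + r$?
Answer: $\frac{7}{75} \approx 0.093333$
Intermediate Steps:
$\frac{S{\left(-28,7 \right)}}{-225} = \frac{-28 + 7}{-225} = \left(-21\right) \left(- \frac{1}{225}\right) = \frac{7}{75}$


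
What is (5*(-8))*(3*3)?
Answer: -360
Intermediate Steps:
(5*(-8))*(3*3) = -40*9 = -360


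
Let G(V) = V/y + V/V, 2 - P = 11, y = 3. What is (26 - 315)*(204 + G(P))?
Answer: -58378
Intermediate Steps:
P = -9 (P = 2 - 1*11 = 2 - 11 = -9)
G(V) = 1 + V/3 (G(V) = V/3 + V/V = V*(⅓) + 1 = V/3 + 1 = 1 + V/3)
(26 - 315)*(204 + G(P)) = (26 - 315)*(204 + (1 + (⅓)*(-9))) = -289*(204 + (1 - 3)) = -289*(204 - 2) = -289*202 = -58378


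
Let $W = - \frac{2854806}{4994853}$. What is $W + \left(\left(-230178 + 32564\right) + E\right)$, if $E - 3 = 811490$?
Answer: $\frac{1022077503327}{1664951} \approx 6.1388 \cdot 10^{5}$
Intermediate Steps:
$E = 811493$ ($E = 3 + 811490 = 811493$)
$W = - \frac{951602}{1664951}$ ($W = \left(-2854806\right) \frac{1}{4994853} = - \frac{951602}{1664951} \approx -0.57155$)
$W + \left(\left(-230178 + 32564\right) + E\right) = - \frac{951602}{1664951} + \left(\left(-230178 + 32564\right) + 811493\right) = - \frac{951602}{1664951} + \left(-197614 + 811493\right) = - \frac{951602}{1664951} + 613879 = \frac{1022077503327}{1664951}$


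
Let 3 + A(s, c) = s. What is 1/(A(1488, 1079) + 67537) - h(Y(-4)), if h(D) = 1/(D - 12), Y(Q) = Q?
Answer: 34519/552176 ≈ 0.062515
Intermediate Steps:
A(s, c) = -3 + s
h(D) = 1/(-12 + D)
1/(A(1488, 1079) + 67537) - h(Y(-4)) = 1/((-3 + 1488) + 67537) - 1/(-12 - 4) = 1/(1485 + 67537) - 1/(-16) = 1/69022 - 1*(-1/16) = 1/69022 + 1/16 = 34519/552176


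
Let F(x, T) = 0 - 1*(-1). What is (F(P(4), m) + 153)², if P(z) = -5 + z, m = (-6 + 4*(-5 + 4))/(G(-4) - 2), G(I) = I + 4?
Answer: 23716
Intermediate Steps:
G(I) = 4 + I
m = 5 (m = (-6 + 4*(-5 + 4))/((4 - 4) - 2) = (-6 + 4*(-1))/(0 - 2) = (-6 - 4)/(-2) = -10*(-½) = 5)
F(x, T) = 1 (F(x, T) = 0 + 1 = 1)
(F(P(4), m) + 153)² = (1 + 153)² = 154² = 23716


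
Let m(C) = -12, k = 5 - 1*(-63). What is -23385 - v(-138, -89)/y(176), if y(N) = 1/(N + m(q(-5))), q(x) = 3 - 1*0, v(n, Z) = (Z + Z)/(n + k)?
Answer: -833071/35 ≈ -23802.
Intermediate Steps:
k = 68 (k = 5 + 63 = 68)
v(n, Z) = 2*Z/(68 + n) (v(n, Z) = (Z + Z)/(n + 68) = (2*Z)/(68 + n) = 2*Z/(68 + n))
q(x) = 3 (q(x) = 3 + 0 = 3)
y(N) = 1/(-12 + N) (y(N) = 1/(N - 12) = 1/(-12 + N))
-23385 - v(-138, -89)/y(176) = -23385 - 2*(-89)/(68 - 138)/(1/(-12 + 176)) = -23385 - 2*(-89)/(-70)/(1/164) = -23385 - 2*(-89)*(-1/70)/1/164 = -23385 - 89*164/35 = -23385 - 1*14596/35 = -23385 - 14596/35 = -833071/35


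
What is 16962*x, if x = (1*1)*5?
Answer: 84810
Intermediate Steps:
x = 5 (x = 1*5 = 5)
16962*x = 16962*5 = 84810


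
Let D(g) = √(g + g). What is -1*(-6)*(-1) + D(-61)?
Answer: -6 + I*√122 ≈ -6.0 + 11.045*I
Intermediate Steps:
D(g) = √2*√g (D(g) = √(2*g) = √2*√g)
-1*(-6)*(-1) + D(-61) = -1*(-6)*(-1) + √2*√(-61) = 6*(-1) + √2*(I*√61) = -6 + I*√122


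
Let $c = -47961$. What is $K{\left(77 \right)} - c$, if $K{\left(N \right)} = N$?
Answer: $48038$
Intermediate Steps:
$K{\left(77 \right)} - c = 77 - -47961 = 77 + 47961 = 48038$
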